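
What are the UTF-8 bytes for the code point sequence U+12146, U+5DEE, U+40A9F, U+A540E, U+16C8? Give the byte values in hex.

U+12146: 4-byte form → F0 92 85 86.
U+5DEE: 3-byte form → E5 B7 AE.
U+40A9F: 4-byte form → F1 80 AA 9F.
U+A540E: 4-byte form → F2 A5 90 8E.
U+16C8: 3-byte form → E1 9B 88.
Concatenated (18 bytes): F0 92 85 86 E5 B7 AE F1 80 AA 9F F2 A5 90 8E E1 9B 88.

F0 92 85 86 E5 B7 AE F1 80 AA 9F F2 A5 90 8E E1 9B 88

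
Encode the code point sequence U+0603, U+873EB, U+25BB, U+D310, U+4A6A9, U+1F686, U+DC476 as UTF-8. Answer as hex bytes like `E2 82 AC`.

U+0603: 2-byte form → D8 83.
U+873EB: 4-byte form → F2 87 8F AB.
U+25BB: 3-byte form → E2 96 BB.
U+D310: 3-byte form → ED 8C 90.
U+4A6A9: 4-byte form → F1 8A 9A A9.
U+1F686: 4-byte form → F0 9F 9A 86.
U+DC476: 4-byte form → F3 9C 91 B6.
Concatenated (24 bytes): D8 83 F2 87 8F AB E2 96 BB ED 8C 90 F1 8A 9A A9 F0 9F 9A 86 F3 9C 91 B6.

D8 83 F2 87 8F AB E2 96 BB ED 8C 90 F1 8A 9A A9 F0 9F 9A 86 F3 9C 91 B6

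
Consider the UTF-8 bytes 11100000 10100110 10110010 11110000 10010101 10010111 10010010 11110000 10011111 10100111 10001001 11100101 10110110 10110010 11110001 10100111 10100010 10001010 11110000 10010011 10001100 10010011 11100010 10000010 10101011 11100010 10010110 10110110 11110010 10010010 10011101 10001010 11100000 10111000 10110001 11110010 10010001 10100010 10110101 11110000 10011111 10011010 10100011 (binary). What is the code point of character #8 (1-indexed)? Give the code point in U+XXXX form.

U+25B6

Offset 0: leading byte 0xE0 = 11100000 → 3-byte char #1 = E0 A6 B2.
Offset 3: leading byte 0xF0 = 11110000 → 4-byte char #2 = F0 95 97 92.
Offset 7: leading byte 0xF0 = 11110000 → 4-byte char #3 = F0 9F A7 89.
Offset 11: leading byte 0xE5 = 11100101 → 3-byte char #4 = E5 B6 B2.
Offset 14: leading byte 0xF1 = 11110001 → 4-byte char #5 = F1 A7 A2 8A.
Offset 18: leading byte 0xF0 = 11110000 → 4-byte char #6 = F0 93 8C 93.
Offset 22: leading byte 0xE2 = 11100010 → 3-byte char #7 = E2 82 AB.
Offset 25: leading byte 0xE2 = 11100010 → 3-byte char #8 = E2 96 B6.
Leading byte 0xE2 = 11100010 matches 1110xxxx → 3-byte sequence.
Byte 1: 0xE2 = 11100010, payload 0010 (4 bits).
Byte 2: 0x96 = 10010110 (10xxxxxx ✓), payload 010110.
Byte 3: 0xB6 = 10110110 (10xxxxxx ✓), payload 110110.
Concatenate: 0010010110110110 = 0x25B6 (16 bits → U+25B6).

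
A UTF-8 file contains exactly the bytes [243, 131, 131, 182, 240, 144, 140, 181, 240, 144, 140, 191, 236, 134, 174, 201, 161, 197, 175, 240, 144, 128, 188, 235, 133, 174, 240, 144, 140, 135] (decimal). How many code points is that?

Byte at offset 0: 0xF3 = 11110011 → 4-byte char (#1). Advance 4.
Byte at offset 4: 0xF0 = 11110000 → 4-byte char (#2). Advance 4.
Byte at offset 8: 0xF0 = 11110000 → 4-byte char (#3). Advance 4.
Byte at offset 12: 0xEC = 11101100 → 3-byte char (#4). Advance 3.
Byte at offset 15: 0xC9 = 11001001 → 2-byte char (#5). Advance 2.
Byte at offset 17: 0xC5 = 11000101 → 2-byte char (#6). Advance 2.
Byte at offset 19: 0xF0 = 11110000 → 4-byte char (#7). Advance 4.
Byte at offset 23: 0xEB = 11101011 → 3-byte char (#8). Advance 3.
Byte at offset 26: 0xF0 = 11110000 → 4-byte char (#9). Advance 4.
Reached end at offset 30 after 9 code points.

9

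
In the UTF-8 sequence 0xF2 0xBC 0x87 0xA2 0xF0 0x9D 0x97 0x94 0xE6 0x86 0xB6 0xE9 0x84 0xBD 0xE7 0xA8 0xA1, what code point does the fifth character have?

U+7A21

Offset 0: leading byte 0xF2 = 11110010 → 4-byte char #1 = F2 BC 87 A2.
Offset 4: leading byte 0xF0 = 11110000 → 4-byte char #2 = F0 9D 97 94.
Offset 8: leading byte 0xE6 = 11100110 → 3-byte char #3 = E6 86 B6.
Offset 11: leading byte 0xE9 = 11101001 → 3-byte char #4 = E9 84 BD.
Offset 14: leading byte 0xE7 = 11100111 → 3-byte char #5 = E7 A8 A1.
Leading byte 0xE7 = 11100111 matches 1110xxxx → 3-byte sequence.
Byte 1: 0xE7 = 11100111, payload 0111 (4 bits).
Byte 2: 0xA8 = 10101000 (10xxxxxx ✓), payload 101000.
Byte 3: 0xA1 = 10100001 (10xxxxxx ✓), payload 100001.
Concatenate: 0111101000100001 = 0x7A21 (16 bits → U+7A21).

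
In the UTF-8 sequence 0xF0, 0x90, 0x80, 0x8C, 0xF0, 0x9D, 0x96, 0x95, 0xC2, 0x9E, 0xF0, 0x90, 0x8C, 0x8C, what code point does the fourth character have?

U+1030C

Offset 0: leading byte 0xF0 = 11110000 → 4-byte char #1 = F0 90 80 8C.
Offset 4: leading byte 0xF0 = 11110000 → 4-byte char #2 = F0 9D 96 95.
Offset 8: leading byte 0xC2 = 11000010 → 2-byte char #3 = C2 9E.
Offset 10: leading byte 0xF0 = 11110000 → 4-byte char #4 = F0 90 8C 8C.
Leading byte 0xF0 = 11110000 matches 11110xxx → 4-byte sequence.
Byte 1: 0xF0 = 11110000, payload 000 (3 bits).
Byte 2: 0x90 = 10010000 (10xxxxxx ✓), payload 010000.
Byte 3: 0x8C = 10001100 (10xxxxxx ✓), payload 001100.
Byte 4: 0x8C = 10001100 (10xxxxxx ✓), payload 001100.
Concatenate: 000010000001100001100 = 0x1030C (21 bits → U+1030C).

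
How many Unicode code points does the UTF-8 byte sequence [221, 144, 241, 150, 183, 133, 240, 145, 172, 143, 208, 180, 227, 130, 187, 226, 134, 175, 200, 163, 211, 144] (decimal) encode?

Byte at offset 0: 0xDD = 11011101 → 2-byte char (#1). Advance 2.
Byte at offset 2: 0xF1 = 11110001 → 4-byte char (#2). Advance 4.
Byte at offset 6: 0xF0 = 11110000 → 4-byte char (#3). Advance 4.
Byte at offset 10: 0xD0 = 11010000 → 2-byte char (#4). Advance 2.
Byte at offset 12: 0xE3 = 11100011 → 3-byte char (#5). Advance 3.
Byte at offset 15: 0xE2 = 11100010 → 3-byte char (#6). Advance 3.
Byte at offset 18: 0xC8 = 11001000 → 2-byte char (#7). Advance 2.
Byte at offset 20: 0xD3 = 11010011 → 2-byte char (#8). Advance 2.
Reached end at offset 22 after 8 code points.

8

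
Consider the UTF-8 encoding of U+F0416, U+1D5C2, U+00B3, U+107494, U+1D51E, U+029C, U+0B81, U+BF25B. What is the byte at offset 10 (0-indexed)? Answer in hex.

U+F0416 → 4-byte form F3 B0 90 96 at offsets 0–3.
U+1D5C2 → 4-byte form F0 9D 97 82 at offsets 4–7.
U+00B3 → 2-byte form C2 B3 at offsets 8–9.
U+107494 → 4-byte form F4 87 92 94 at offsets 10–13.
Offset 10 falls in char 4's range; it's byte 1 of F4 87 92 94 = 0xF4.

0xF4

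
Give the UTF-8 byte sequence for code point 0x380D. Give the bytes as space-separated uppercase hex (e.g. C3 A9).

E3 A0 8D

U+380D = 0x380D = 14349 decimal. In range U+0800–U+FFFF → 3-byte form: 1110xxxx 10xxxxxx 10xxxxxx.
Binary (16 bits): 0011100000001101.
Split 4+6+6: 0011 | 100000 | 001101.
Byte 1: 11100011 = 0xE3.
Byte 2: 10100000 = 0xA0.
Byte 3: 10001101 = 0x8D.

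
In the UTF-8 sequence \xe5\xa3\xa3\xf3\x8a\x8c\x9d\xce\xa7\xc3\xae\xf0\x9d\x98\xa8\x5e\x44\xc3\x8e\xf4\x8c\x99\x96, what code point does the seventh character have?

Offset 0: leading byte 0xE5 = 11100101 → 3-byte char #1 = E5 A3 A3.
Offset 3: leading byte 0xF3 = 11110011 → 4-byte char #2 = F3 8A 8C 9D.
Offset 7: leading byte 0xCE = 11001110 → 2-byte char #3 = CE A7.
Offset 9: leading byte 0xC3 = 11000011 → 2-byte char #4 = C3 AE.
Offset 11: leading byte 0xF0 = 11110000 → 4-byte char #5 = F0 9D 98 A8.
Offset 15: leading byte 0x5E = 01011110 → 1-byte char #6 = 5E.
Offset 16: leading byte 0x44 = 01000100 → 1-byte char #7 = 44.
Leading byte 0x44 = 01000100 matches 0xxxxxxx → 1-byte sequence.
Byte 1: 0x44 = 01000100, payload 1000100 (7 bits).
Concatenate: 1000100 = 0x44 (7 bits → U+0044).

U+0044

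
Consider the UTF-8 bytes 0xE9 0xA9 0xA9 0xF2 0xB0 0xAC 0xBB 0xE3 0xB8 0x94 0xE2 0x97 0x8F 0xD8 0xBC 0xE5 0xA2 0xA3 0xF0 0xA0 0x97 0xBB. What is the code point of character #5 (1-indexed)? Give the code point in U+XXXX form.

Offset 0: leading byte 0xE9 = 11101001 → 3-byte char #1 = E9 A9 A9.
Offset 3: leading byte 0xF2 = 11110010 → 4-byte char #2 = F2 B0 AC BB.
Offset 7: leading byte 0xE3 = 11100011 → 3-byte char #3 = E3 B8 94.
Offset 10: leading byte 0xE2 = 11100010 → 3-byte char #4 = E2 97 8F.
Offset 13: leading byte 0xD8 = 11011000 → 2-byte char #5 = D8 BC.
Leading byte 0xD8 = 11011000 matches 110xxxxx → 2-byte sequence.
Byte 1: 0xD8 = 11011000, payload 11000 (5 bits).
Byte 2: 0xBC = 10111100 (10xxxxxx ✓), payload 111100.
Concatenate: 11000111100 = 0x63C (11 bits → U+063C).

U+063C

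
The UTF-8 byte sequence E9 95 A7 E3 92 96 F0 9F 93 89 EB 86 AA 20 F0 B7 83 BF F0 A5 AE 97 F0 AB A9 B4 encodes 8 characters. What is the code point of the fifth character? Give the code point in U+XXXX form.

U+0020

Offset 0: leading byte 0xE9 = 11101001 → 3-byte char #1 = E9 95 A7.
Offset 3: leading byte 0xE3 = 11100011 → 3-byte char #2 = E3 92 96.
Offset 6: leading byte 0xF0 = 11110000 → 4-byte char #3 = F0 9F 93 89.
Offset 10: leading byte 0xEB = 11101011 → 3-byte char #4 = EB 86 AA.
Offset 13: leading byte 0x20 = 00100000 → 1-byte char #5 = 20.
Leading byte 0x20 = 00100000 matches 0xxxxxxx → 1-byte sequence.
Byte 1: 0x20 = 00100000, payload 0100000 (7 bits).
Concatenate: 0100000 = 0x20 (7 bits → U+0020).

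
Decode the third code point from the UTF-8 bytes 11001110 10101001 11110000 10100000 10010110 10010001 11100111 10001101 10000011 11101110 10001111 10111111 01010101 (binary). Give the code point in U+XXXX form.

Offset 0: leading byte 0xCE = 11001110 → 2-byte char #1 = CE A9.
Offset 2: leading byte 0xF0 = 11110000 → 4-byte char #2 = F0 A0 96 91.
Offset 6: leading byte 0xE7 = 11100111 → 3-byte char #3 = E7 8D 83.
Leading byte 0xE7 = 11100111 matches 1110xxxx → 3-byte sequence.
Byte 1: 0xE7 = 11100111, payload 0111 (4 bits).
Byte 2: 0x8D = 10001101 (10xxxxxx ✓), payload 001101.
Byte 3: 0x83 = 10000011 (10xxxxxx ✓), payload 000011.
Concatenate: 0111001101000011 = 0x7343 (16 bits → U+7343).

U+7343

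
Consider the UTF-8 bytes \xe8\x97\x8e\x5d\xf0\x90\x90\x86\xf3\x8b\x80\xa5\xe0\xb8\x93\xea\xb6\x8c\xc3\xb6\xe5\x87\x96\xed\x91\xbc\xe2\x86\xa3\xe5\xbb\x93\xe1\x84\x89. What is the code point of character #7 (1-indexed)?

Offset 0: leading byte 0xE8 = 11101000 → 3-byte char #1 = E8 97 8E.
Offset 3: leading byte 0x5D = 01011101 → 1-byte char #2 = 5D.
Offset 4: leading byte 0xF0 = 11110000 → 4-byte char #3 = F0 90 90 86.
Offset 8: leading byte 0xF3 = 11110011 → 4-byte char #4 = F3 8B 80 A5.
Offset 12: leading byte 0xE0 = 11100000 → 3-byte char #5 = E0 B8 93.
Offset 15: leading byte 0xEA = 11101010 → 3-byte char #6 = EA B6 8C.
Offset 18: leading byte 0xC3 = 11000011 → 2-byte char #7 = C3 B6.
Leading byte 0xC3 = 11000011 matches 110xxxxx → 2-byte sequence.
Byte 1: 0xC3 = 11000011, payload 00011 (5 bits).
Byte 2: 0xB6 = 10110110 (10xxxxxx ✓), payload 110110.
Concatenate: 00011110110 = 0xF6 (11 bits → U+00F6).

U+00F6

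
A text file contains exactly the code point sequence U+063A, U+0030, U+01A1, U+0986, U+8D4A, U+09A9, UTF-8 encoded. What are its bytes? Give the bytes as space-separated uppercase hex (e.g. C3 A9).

D8 BA 30 C6 A1 E0 A6 86 E8 B5 8A E0 A6 A9

U+063A: 2-byte form → D8 BA.
U+0030: 1-byte form → 30.
U+01A1: 2-byte form → C6 A1.
U+0986: 3-byte form → E0 A6 86.
U+8D4A: 3-byte form → E8 B5 8A.
U+09A9: 3-byte form → E0 A6 A9.
Concatenated (14 bytes): D8 BA 30 C6 A1 E0 A6 86 E8 B5 8A E0 A6 A9.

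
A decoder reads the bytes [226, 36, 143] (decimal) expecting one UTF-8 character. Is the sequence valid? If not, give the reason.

Leading byte 0xE2 = 11100010 → 3-byte form.
Byte 2 is 0x24 = 00100100, which is not 10xxxxxx — expected a continuation byte.

invalid (non-continuation byte where continuation expected)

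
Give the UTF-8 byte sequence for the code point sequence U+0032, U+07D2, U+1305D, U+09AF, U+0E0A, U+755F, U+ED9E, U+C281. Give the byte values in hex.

32 DF 92 F0 93 81 9D E0 A6 AF E0 B8 8A E7 95 9F EE B6 9E EC 8A 81

U+0032: 1-byte form → 32.
U+07D2: 2-byte form → DF 92.
U+1305D: 4-byte form → F0 93 81 9D.
U+09AF: 3-byte form → E0 A6 AF.
U+0E0A: 3-byte form → E0 B8 8A.
U+755F: 3-byte form → E7 95 9F.
U+ED9E: 3-byte form → EE B6 9E.
U+C281: 3-byte form → EC 8A 81.
Concatenated (22 bytes): 32 DF 92 F0 93 81 9D E0 A6 AF E0 B8 8A E7 95 9F EE B6 9E EC 8A 81.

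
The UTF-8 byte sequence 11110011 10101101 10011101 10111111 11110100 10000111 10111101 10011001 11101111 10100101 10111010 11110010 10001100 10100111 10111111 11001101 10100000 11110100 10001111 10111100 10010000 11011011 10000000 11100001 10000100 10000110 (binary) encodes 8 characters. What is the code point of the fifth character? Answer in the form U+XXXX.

U+0360

Offset 0: leading byte 0xF3 = 11110011 → 4-byte char #1 = F3 AD 9D BF.
Offset 4: leading byte 0xF4 = 11110100 → 4-byte char #2 = F4 87 BD 99.
Offset 8: leading byte 0xEF = 11101111 → 3-byte char #3 = EF A5 BA.
Offset 11: leading byte 0xF2 = 11110010 → 4-byte char #4 = F2 8C A7 BF.
Offset 15: leading byte 0xCD = 11001101 → 2-byte char #5 = CD A0.
Leading byte 0xCD = 11001101 matches 110xxxxx → 2-byte sequence.
Byte 1: 0xCD = 11001101, payload 01101 (5 bits).
Byte 2: 0xA0 = 10100000 (10xxxxxx ✓), payload 100000.
Concatenate: 01101100000 = 0x360 (11 bits → U+0360).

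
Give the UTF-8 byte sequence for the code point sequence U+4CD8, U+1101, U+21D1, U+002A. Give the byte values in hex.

U+4CD8: 3-byte form → E4 B3 98.
U+1101: 3-byte form → E1 84 81.
U+21D1: 3-byte form → E2 87 91.
U+002A: 1-byte form → 2A.
Concatenated (10 bytes): E4 B3 98 E1 84 81 E2 87 91 2A.

E4 B3 98 E1 84 81 E2 87 91 2A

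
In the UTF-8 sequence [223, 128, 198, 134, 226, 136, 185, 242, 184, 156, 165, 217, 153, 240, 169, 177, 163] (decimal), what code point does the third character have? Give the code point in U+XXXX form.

Offset 0: leading byte 0xDF = 11011111 → 2-byte char #1 = DF 80.
Offset 2: leading byte 0xC6 = 11000110 → 2-byte char #2 = C6 86.
Offset 4: leading byte 0xE2 = 11100010 → 3-byte char #3 = E2 88 B9.
Leading byte 0xE2 = 11100010 matches 1110xxxx → 3-byte sequence.
Byte 1: 0xE2 = 11100010, payload 0010 (4 bits).
Byte 2: 0x88 = 10001000 (10xxxxxx ✓), payload 001000.
Byte 3: 0xB9 = 10111001 (10xxxxxx ✓), payload 111001.
Concatenate: 0010001000111001 = 0x2239 (16 bits → U+2239).

U+2239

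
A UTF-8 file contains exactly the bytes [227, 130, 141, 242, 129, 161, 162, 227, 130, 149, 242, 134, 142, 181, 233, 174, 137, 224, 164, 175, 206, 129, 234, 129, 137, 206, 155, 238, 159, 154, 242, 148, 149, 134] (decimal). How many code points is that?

11

Byte at offset 0: 0xE3 = 11100011 → 3-byte char (#1). Advance 3.
Byte at offset 3: 0xF2 = 11110010 → 4-byte char (#2). Advance 4.
Byte at offset 7: 0xE3 = 11100011 → 3-byte char (#3). Advance 3.
Byte at offset 10: 0xF2 = 11110010 → 4-byte char (#4). Advance 4.
Byte at offset 14: 0xE9 = 11101001 → 3-byte char (#5). Advance 3.
Byte at offset 17: 0xE0 = 11100000 → 3-byte char (#6). Advance 3.
Byte at offset 20: 0xCE = 11001110 → 2-byte char (#7). Advance 2.
Byte at offset 22: 0xEA = 11101010 → 3-byte char (#8). Advance 3.
Byte at offset 25: 0xCE = 11001110 → 2-byte char (#9). Advance 2.
Byte at offset 27: 0xEE = 11101110 → 3-byte char (#10). Advance 3.
Byte at offset 30: 0xF2 = 11110010 → 4-byte char (#11). Advance 4.
Reached end at offset 34 after 11 code points.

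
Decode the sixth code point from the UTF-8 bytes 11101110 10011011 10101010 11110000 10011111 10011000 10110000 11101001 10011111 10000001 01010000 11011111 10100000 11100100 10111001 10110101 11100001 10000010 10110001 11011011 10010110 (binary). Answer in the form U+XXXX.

Offset 0: leading byte 0xEE = 11101110 → 3-byte char #1 = EE 9B AA.
Offset 3: leading byte 0xF0 = 11110000 → 4-byte char #2 = F0 9F 98 B0.
Offset 7: leading byte 0xE9 = 11101001 → 3-byte char #3 = E9 9F 81.
Offset 10: leading byte 0x50 = 01010000 → 1-byte char #4 = 50.
Offset 11: leading byte 0xDF = 11011111 → 2-byte char #5 = DF A0.
Offset 13: leading byte 0xE4 = 11100100 → 3-byte char #6 = E4 B9 B5.
Leading byte 0xE4 = 11100100 matches 1110xxxx → 3-byte sequence.
Byte 1: 0xE4 = 11100100, payload 0100 (4 bits).
Byte 2: 0xB9 = 10111001 (10xxxxxx ✓), payload 111001.
Byte 3: 0xB5 = 10110101 (10xxxxxx ✓), payload 110101.
Concatenate: 0100111001110101 = 0x4E75 (16 bits → U+4E75).

U+4E75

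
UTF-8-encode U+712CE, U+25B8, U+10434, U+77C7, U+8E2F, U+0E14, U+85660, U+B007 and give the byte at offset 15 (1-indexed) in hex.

1-indexed offset 15 is 0-indexed offset 14.
U+712CE → 4-byte form F1 B1 8B 8E at offsets 0–3.
U+25B8 → 3-byte form E2 96 B8 at offsets 4–6.
U+10434 → 4-byte form F0 90 90 B4 at offsets 7–10.
U+77C7 → 3-byte form E7 9F 87 at offsets 11–13.
U+8E2F → 3-byte form E8 B8 AF at offsets 14–16.
Offset 14 falls in char 5's range; it's byte 1 of E8 B8 AF = 0xE8.

0xE8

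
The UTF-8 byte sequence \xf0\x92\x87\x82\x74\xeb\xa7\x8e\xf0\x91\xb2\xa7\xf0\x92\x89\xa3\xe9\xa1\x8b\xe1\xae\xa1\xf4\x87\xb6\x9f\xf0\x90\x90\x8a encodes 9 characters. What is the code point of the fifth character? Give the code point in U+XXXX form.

Offset 0: leading byte 0xF0 = 11110000 → 4-byte char #1 = F0 92 87 82.
Offset 4: leading byte 0x74 = 01110100 → 1-byte char #2 = 74.
Offset 5: leading byte 0xEB = 11101011 → 3-byte char #3 = EB A7 8E.
Offset 8: leading byte 0xF0 = 11110000 → 4-byte char #4 = F0 91 B2 A7.
Offset 12: leading byte 0xF0 = 11110000 → 4-byte char #5 = F0 92 89 A3.
Leading byte 0xF0 = 11110000 matches 11110xxx → 4-byte sequence.
Byte 1: 0xF0 = 11110000, payload 000 (3 bits).
Byte 2: 0x92 = 10010010 (10xxxxxx ✓), payload 010010.
Byte 3: 0x89 = 10001001 (10xxxxxx ✓), payload 001001.
Byte 4: 0xA3 = 10100011 (10xxxxxx ✓), payload 100011.
Concatenate: 000010010001001100011 = 0x12263 (21 bits → U+12263).

U+12263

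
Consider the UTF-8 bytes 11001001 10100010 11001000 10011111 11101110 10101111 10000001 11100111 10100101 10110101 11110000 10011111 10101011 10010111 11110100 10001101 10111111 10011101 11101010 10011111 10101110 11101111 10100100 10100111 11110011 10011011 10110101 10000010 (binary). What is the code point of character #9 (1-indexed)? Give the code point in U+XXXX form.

U+DBD42

Offset 0: leading byte 0xC9 = 11001001 → 2-byte char #1 = C9 A2.
Offset 2: leading byte 0xC8 = 11001000 → 2-byte char #2 = C8 9F.
Offset 4: leading byte 0xEE = 11101110 → 3-byte char #3 = EE AF 81.
Offset 7: leading byte 0xE7 = 11100111 → 3-byte char #4 = E7 A5 B5.
Offset 10: leading byte 0xF0 = 11110000 → 4-byte char #5 = F0 9F AB 97.
Offset 14: leading byte 0xF4 = 11110100 → 4-byte char #6 = F4 8D BF 9D.
Offset 18: leading byte 0xEA = 11101010 → 3-byte char #7 = EA 9F AE.
Offset 21: leading byte 0xEF = 11101111 → 3-byte char #8 = EF A4 A7.
Offset 24: leading byte 0xF3 = 11110011 → 4-byte char #9 = F3 9B B5 82.
Leading byte 0xF3 = 11110011 matches 11110xxx → 4-byte sequence.
Byte 1: 0xF3 = 11110011, payload 011 (3 bits).
Byte 2: 0x9B = 10011011 (10xxxxxx ✓), payload 011011.
Byte 3: 0xB5 = 10110101 (10xxxxxx ✓), payload 110101.
Byte 4: 0x82 = 10000010 (10xxxxxx ✓), payload 000010.
Concatenate: 011011011110101000010 = 0xDBD42 (21 bits → U+DBD42).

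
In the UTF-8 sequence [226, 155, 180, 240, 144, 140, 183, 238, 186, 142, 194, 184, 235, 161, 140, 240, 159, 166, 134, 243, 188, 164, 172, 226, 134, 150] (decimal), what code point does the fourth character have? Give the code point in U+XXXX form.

U+00B8

Offset 0: leading byte 0xE2 = 11100010 → 3-byte char #1 = E2 9B B4.
Offset 3: leading byte 0xF0 = 11110000 → 4-byte char #2 = F0 90 8C B7.
Offset 7: leading byte 0xEE = 11101110 → 3-byte char #3 = EE BA 8E.
Offset 10: leading byte 0xC2 = 11000010 → 2-byte char #4 = C2 B8.
Leading byte 0xC2 = 11000010 matches 110xxxxx → 2-byte sequence.
Byte 1: 0xC2 = 11000010, payload 00010 (5 bits).
Byte 2: 0xB8 = 10111000 (10xxxxxx ✓), payload 111000.
Concatenate: 00010111000 = 0xB8 (11 bits → U+00B8).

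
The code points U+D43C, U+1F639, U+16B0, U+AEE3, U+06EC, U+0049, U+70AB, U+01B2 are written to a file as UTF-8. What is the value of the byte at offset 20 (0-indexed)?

U+D43C → 3-byte form ED 90 BC at offsets 0–2.
U+1F639 → 4-byte form F0 9F 98 B9 at offsets 3–6.
U+16B0 → 3-byte form E1 9A B0 at offsets 7–9.
U+AEE3 → 3-byte form EA BB A3 at offsets 10–12.
U+06EC → 2-byte form DB AC at offsets 13–14.
U+0049 → 1-byte form 49 at offsets 15–15.
U+70AB → 3-byte form E7 82 AB at offsets 16–18.
U+01B2 → 2-byte form C6 B2 at offsets 19–20.
Offset 20 falls in char 8's range; it's byte 2 of C6 B2 = 0xB2.

0xB2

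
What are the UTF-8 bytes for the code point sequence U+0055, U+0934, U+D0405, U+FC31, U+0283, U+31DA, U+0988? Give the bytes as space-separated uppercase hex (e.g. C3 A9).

U+0055: 1-byte form → 55.
U+0934: 3-byte form → E0 A4 B4.
U+D0405: 4-byte form → F3 90 90 85.
U+FC31: 3-byte form → EF B0 B1.
U+0283: 2-byte form → CA 83.
U+31DA: 3-byte form → E3 87 9A.
U+0988: 3-byte form → E0 A6 88.
Concatenated (19 bytes): 55 E0 A4 B4 F3 90 90 85 EF B0 B1 CA 83 E3 87 9A E0 A6 88.

55 E0 A4 B4 F3 90 90 85 EF B0 B1 CA 83 E3 87 9A E0 A6 88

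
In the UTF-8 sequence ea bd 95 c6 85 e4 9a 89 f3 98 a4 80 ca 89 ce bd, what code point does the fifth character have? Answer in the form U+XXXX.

U+0289

Offset 0: leading byte 0xEA = 11101010 → 3-byte char #1 = EA BD 95.
Offset 3: leading byte 0xC6 = 11000110 → 2-byte char #2 = C6 85.
Offset 5: leading byte 0xE4 = 11100100 → 3-byte char #3 = E4 9A 89.
Offset 8: leading byte 0xF3 = 11110011 → 4-byte char #4 = F3 98 A4 80.
Offset 12: leading byte 0xCA = 11001010 → 2-byte char #5 = CA 89.
Leading byte 0xCA = 11001010 matches 110xxxxx → 2-byte sequence.
Byte 1: 0xCA = 11001010, payload 01010 (5 bits).
Byte 2: 0x89 = 10001001 (10xxxxxx ✓), payload 001001.
Concatenate: 01010001001 = 0x289 (11 bits → U+0289).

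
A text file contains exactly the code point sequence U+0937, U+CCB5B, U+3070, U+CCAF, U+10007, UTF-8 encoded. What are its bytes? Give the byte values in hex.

E0 A4 B7 F3 8C AD 9B E3 81 B0 EC B2 AF F0 90 80 87

U+0937: 3-byte form → E0 A4 B7.
U+CCB5B: 4-byte form → F3 8C AD 9B.
U+3070: 3-byte form → E3 81 B0.
U+CCAF: 3-byte form → EC B2 AF.
U+10007: 4-byte form → F0 90 80 87.
Concatenated (17 bytes): E0 A4 B7 F3 8C AD 9B E3 81 B0 EC B2 AF F0 90 80 87.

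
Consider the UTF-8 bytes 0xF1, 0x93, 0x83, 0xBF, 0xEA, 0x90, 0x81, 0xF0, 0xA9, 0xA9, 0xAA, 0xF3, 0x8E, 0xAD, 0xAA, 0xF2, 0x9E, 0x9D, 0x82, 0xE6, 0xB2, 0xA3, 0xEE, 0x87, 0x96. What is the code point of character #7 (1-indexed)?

U+E1D6

Offset 0: leading byte 0xF1 = 11110001 → 4-byte char #1 = F1 93 83 BF.
Offset 4: leading byte 0xEA = 11101010 → 3-byte char #2 = EA 90 81.
Offset 7: leading byte 0xF0 = 11110000 → 4-byte char #3 = F0 A9 A9 AA.
Offset 11: leading byte 0xF3 = 11110011 → 4-byte char #4 = F3 8E AD AA.
Offset 15: leading byte 0xF2 = 11110010 → 4-byte char #5 = F2 9E 9D 82.
Offset 19: leading byte 0xE6 = 11100110 → 3-byte char #6 = E6 B2 A3.
Offset 22: leading byte 0xEE = 11101110 → 3-byte char #7 = EE 87 96.
Leading byte 0xEE = 11101110 matches 1110xxxx → 3-byte sequence.
Byte 1: 0xEE = 11101110, payload 1110 (4 bits).
Byte 2: 0x87 = 10000111 (10xxxxxx ✓), payload 000111.
Byte 3: 0x96 = 10010110 (10xxxxxx ✓), payload 010110.
Concatenate: 1110000111010110 = 0xE1D6 (16 bits → U+E1D6).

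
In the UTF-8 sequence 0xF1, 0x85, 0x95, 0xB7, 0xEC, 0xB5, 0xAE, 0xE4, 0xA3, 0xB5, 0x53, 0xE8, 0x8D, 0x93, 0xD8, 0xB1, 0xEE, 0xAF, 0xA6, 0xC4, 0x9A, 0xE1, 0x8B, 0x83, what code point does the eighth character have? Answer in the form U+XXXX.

U+011A

Offset 0: leading byte 0xF1 = 11110001 → 4-byte char #1 = F1 85 95 B7.
Offset 4: leading byte 0xEC = 11101100 → 3-byte char #2 = EC B5 AE.
Offset 7: leading byte 0xE4 = 11100100 → 3-byte char #3 = E4 A3 B5.
Offset 10: leading byte 0x53 = 01010011 → 1-byte char #4 = 53.
Offset 11: leading byte 0xE8 = 11101000 → 3-byte char #5 = E8 8D 93.
Offset 14: leading byte 0xD8 = 11011000 → 2-byte char #6 = D8 B1.
Offset 16: leading byte 0xEE = 11101110 → 3-byte char #7 = EE AF A6.
Offset 19: leading byte 0xC4 = 11000100 → 2-byte char #8 = C4 9A.
Leading byte 0xC4 = 11000100 matches 110xxxxx → 2-byte sequence.
Byte 1: 0xC4 = 11000100, payload 00100 (5 bits).
Byte 2: 0x9A = 10011010 (10xxxxxx ✓), payload 011010.
Concatenate: 00100011010 = 0x11A (11 bits → U+011A).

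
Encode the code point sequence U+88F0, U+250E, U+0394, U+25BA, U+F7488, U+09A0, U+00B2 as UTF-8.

U+88F0: 3-byte form → E8 A3 B0.
U+250E: 3-byte form → E2 94 8E.
U+0394: 2-byte form → CE 94.
U+25BA: 3-byte form → E2 96 BA.
U+F7488: 4-byte form → F3 B7 92 88.
U+09A0: 3-byte form → E0 A6 A0.
U+00B2: 2-byte form → C2 B2.
Concatenated (20 bytes): E8 A3 B0 E2 94 8E CE 94 E2 96 BA F3 B7 92 88 E0 A6 A0 C2 B2.

E8 A3 B0 E2 94 8E CE 94 E2 96 BA F3 B7 92 88 E0 A6 A0 C2 B2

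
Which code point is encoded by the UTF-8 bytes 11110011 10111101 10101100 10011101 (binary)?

Leading byte 0xF3 = 11110011 matches 11110xxx → 4-byte sequence.
Byte 1: 0xF3 = 11110011, payload 011 (3 bits).
Byte 2: 0xBD = 10111101 (10xxxxxx ✓), payload 111101.
Byte 3: 0xAC = 10101100 (10xxxxxx ✓), payload 101100.
Byte 4: 0x9D = 10011101 (10xxxxxx ✓), payload 011101.
Concatenate: 011111101101100011101 = 0xFDB1D (21 bits → U+FDB1D).

U+FDB1D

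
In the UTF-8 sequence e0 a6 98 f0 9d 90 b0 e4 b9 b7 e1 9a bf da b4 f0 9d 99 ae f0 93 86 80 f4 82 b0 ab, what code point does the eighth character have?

Offset 0: leading byte 0xE0 = 11100000 → 3-byte char #1 = E0 A6 98.
Offset 3: leading byte 0xF0 = 11110000 → 4-byte char #2 = F0 9D 90 B0.
Offset 7: leading byte 0xE4 = 11100100 → 3-byte char #3 = E4 B9 B7.
Offset 10: leading byte 0xE1 = 11100001 → 3-byte char #4 = E1 9A BF.
Offset 13: leading byte 0xDA = 11011010 → 2-byte char #5 = DA B4.
Offset 15: leading byte 0xF0 = 11110000 → 4-byte char #6 = F0 9D 99 AE.
Offset 19: leading byte 0xF0 = 11110000 → 4-byte char #7 = F0 93 86 80.
Offset 23: leading byte 0xF4 = 11110100 → 4-byte char #8 = F4 82 B0 AB.
Leading byte 0xF4 = 11110100 matches 11110xxx → 4-byte sequence.
Byte 1: 0xF4 = 11110100, payload 100 (3 bits).
Byte 2: 0x82 = 10000010 (10xxxxxx ✓), payload 000010.
Byte 3: 0xB0 = 10110000 (10xxxxxx ✓), payload 110000.
Byte 4: 0xAB = 10101011 (10xxxxxx ✓), payload 101011.
Concatenate: 100000010110000101011 = 0x102C2B (21 bits → U+102C2B).

U+102C2B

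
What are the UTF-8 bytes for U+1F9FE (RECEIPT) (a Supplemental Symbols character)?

U+1F9FE = 0x1F9FE = 129534 decimal. In range U+10000–U+10FFFF → 4-byte form: 11110xxx 10xxxxxx 10xxxxxx 10xxxxxx.
Binary (21 bits): 000011111100111111110.
Split 3+6+6+6: 000 | 011111 | 100111 | 111110.
Byte 1: 11110000 = 0xF0.
Byte 2: 10011111 = 0x9F.
Byte 3: 10100111 = 0xA7.
Byte 4: 10111110 = 0xBE.

F0 9F A7 BE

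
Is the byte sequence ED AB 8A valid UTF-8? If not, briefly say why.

invalid (encodes a surrogate (U+D800–U+DFFF))

Structurally a 3-byte sequence; payload = 0xDACA.
But 0xDACA is in U+D800–U+DFFF, the surrogate range. Surrogates are not Unicode scalar values and are forbidden in UTF-8.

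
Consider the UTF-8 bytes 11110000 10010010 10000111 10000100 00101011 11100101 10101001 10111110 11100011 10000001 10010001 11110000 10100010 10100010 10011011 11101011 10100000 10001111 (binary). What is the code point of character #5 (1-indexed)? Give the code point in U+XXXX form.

Offset 0: leading byte 0xF0 = 11110000 → 4-byte char #1 = F0 92 87 84.
Offset 4: leading byte 0x2B = 00101011 → 1-byte char #2 = 2B.
Offset 5: leading byte 0xE5 = 11100101 → 3-byte char #3 = E5 A9 BE.
Offset 8: leading byte 0xE3 = 11100011 → 3-byte char #4 = E3 81 91.
Offset 11: leading byte 0xF0 = 11110000 → 4-byte char #5 = F0 A2 A2 9B.
Leading byte 0xF0 = 11110000 matches 11110xxx → 4-byte sequence.
Byte 1: 0xF0 = 11110000, payload 000 (3 bits).
Byte 2: 0xA2 = 10100010 (10xxxxxx ✓), payload 100010.
Byte 3: 0xA2 = 10100010 (10xxxxxx ✓), payload 100010.
Byte 4: 0x9B = 10011011 (10xxxxxx ✓), payload 011011.
Concatenate: 000100010100010011011 = 0x2289B (21 bits → U+2289B).

U+2289B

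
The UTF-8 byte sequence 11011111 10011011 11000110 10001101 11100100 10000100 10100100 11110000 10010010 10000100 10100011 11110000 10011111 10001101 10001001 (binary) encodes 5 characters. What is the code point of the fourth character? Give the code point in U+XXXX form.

Offset 0: leading byte 0xDF = 11011111 → 2-byte char #1 = DF 9B.
Offset 2: leading byte 0xC6 = 11000110 → 2-byte char #2 = C6 8D.
Offset 4: leading byte 0xE4 = 11100100 → 3-byte char #3 = E4 84 A4.
Offset 7: leading byte 0xF0 = 11110000 → 4-byte char #4 = F0 92 84 A3.
Leading byte 0xF0 = 11110000 matches 11110xxx → 4-byte sequence.
Byte 1: 0xF0 = 11110000, payload 000 (3 bits).
Byte 2: 0x92 = 10010010 (10xxxxxx ✓), payload 010010.
Byte 3: 0x84 = 10000100 (10xxxxxx ✓), payload 000100.
Byte 4: 0xA3 = 10100011 (10xxxxxx ✓), payload 100011.
Concatenate: 000010010000100100011 = 0x12123 (21 bits → U+12123).

U+12123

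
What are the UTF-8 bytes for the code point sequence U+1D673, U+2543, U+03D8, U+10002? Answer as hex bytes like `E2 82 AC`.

F0 9D 99 B3 E2 95 83 CF 98 F0 90 80 82

U+1D673: 4-byte form → F0 9D 99 B3.
U+2543: 3-byte form → E2 95 83.
U+03D8: 2-byte form → CF 98.
U+10002: 4-byte form → F0 90 80 82.
Concatenated (13 bytes): F0 9D 99 B3 E2 95 83 CF 98 F0 90 80 82.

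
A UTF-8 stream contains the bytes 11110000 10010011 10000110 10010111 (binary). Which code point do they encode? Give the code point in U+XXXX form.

Leading byte 0xF0 = 11110000 matches 11110xxx → 4-byte sequence.
Byte 1: 0xF0 = 11110000, payload 000 (3 bits).
Byte 2: 0x93 = 10010011 (10xxxxxx ✓), payload 010011.
Byte 3: 0x86 = 10000110 (10xxxxxx ✓), payload 000110.
Byte 4: 0x97 = 10010111 (10xxxxxx ✓), payload 010111.
Concatenate: 000010011000110010111 = 0x13197 (21 bits → U+13197).

U+13197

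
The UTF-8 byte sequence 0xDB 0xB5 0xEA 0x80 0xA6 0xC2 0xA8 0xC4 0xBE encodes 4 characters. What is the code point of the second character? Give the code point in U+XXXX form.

U+A026

Offset 0: leading byte 0xDB = 11011011 → 2-byte char #1 = DB B5.
Offset 2: leading byte 0xEA = 11101010 → 3-byte char #2 = EA 80 A6.
Leading byte 0xEA = 11101010 matches 1110xxxx → 3-byte sequence.
Byte 1: 0xEA = 11101010, payload 1010 (4 bits).
Byte 2: 0x80 = 10000000 (10xxxxxx ✓), payload 000000.
Byte 3: 0xA6 = 10100110 (10xxxxxx ✓), payload 100110.
Concatenate: 1010000000100110 = 0xA026 (16 bits → U+A026).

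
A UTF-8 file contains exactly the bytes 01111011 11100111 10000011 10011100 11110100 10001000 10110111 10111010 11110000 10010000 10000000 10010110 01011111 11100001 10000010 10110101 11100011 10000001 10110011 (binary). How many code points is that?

7

Byte at offset 0: 0x7B = 01111011 → 1-byte char (#1). Advance 1.
Byte at offset 1: 0xE7 = 11100111 → 3-byte char (#2). Advance 3.
Byte at offset 4: 0xF4 = 11110100 → 4-byte char (#3). Advance 4.
Byte at offset 8: 0xF0 = 11110000 → 4-byte char (#4). Advance 4.
Byte at offset 12: 0x5F = 01011111 → 1-byte char (#5). Advance 1.
Byte at offset 13: 0xE1 = 11100001 → 3-byte char (#6). Advance 3.
Byte at offset 16: 0xE3 = 11100011 → 3-byte char (#7). Advance 3.
Reached end at offset 19 after 7 code points.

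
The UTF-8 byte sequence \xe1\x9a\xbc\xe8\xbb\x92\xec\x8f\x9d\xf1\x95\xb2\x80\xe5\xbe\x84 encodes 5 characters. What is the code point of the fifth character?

Offset 0: leading byte 0xE1 = 11100001 → 3-byte char #1 = E1 9A BC.
Offset 3: leading byte 0xE8 = 11101000 → 3-byte char #2 = E8 BB 92.
Offset 6: leading byte 0xEC = 11101100 → 3-byte char #3 = EC 8F 9D.
Offset 9: leading byte 0xF1 = 11110001 → 4-byte char #4 = F1 95 B2 80.
Offset 13: leading byte 0xE5 = 11100101 → 3-byte char #5 = E5 BE 84.
Leading byte 0xE5 = 11100101 matches 1110xxxx → 3-byte sequence.
Byte 1: 0xE5 = 11100101, payload 0101 (4 bits).
Byte 2: 0xBE = 10111110 (10xxxxxx ✓), payload 111110.
Byte 3: 0x84 = 10000100 (10xxxxxx ✓), payload 000100.
Concatenate: 0101111110000100 = 0x5F84 (16 bits → U+5F84).

U+5F84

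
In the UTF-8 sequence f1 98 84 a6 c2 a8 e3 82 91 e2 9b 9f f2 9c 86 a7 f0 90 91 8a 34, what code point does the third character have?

Offset 0: leading byte 0xF1 = 11110001 → 4-byte char #1 = F1 98 84 A6.
Offset 4: leading byte 0xC2 = 11000010 → 2-byte char #2 = C2 A8.
Offset 6: leading byte 0xE3 = 11100011 → 3-byte char #3 = E3 82 91.
Leading byte 0xE3 = 11100011 matches 1110xxxx → 3-byte sequence.
Byte 1: 0xE3 = 11100011, payload 0011 (4 bits).
Byte 2: 0x82 = 10000010 (10xxxxxx ✓), payload 000010.
Byte 3: 0x91 = 10010001 (10xxxxxx ✓), payload 010001.
Concatenate: 0011000010010001 = 0x3091 (16 bits → U+3091).

U+3091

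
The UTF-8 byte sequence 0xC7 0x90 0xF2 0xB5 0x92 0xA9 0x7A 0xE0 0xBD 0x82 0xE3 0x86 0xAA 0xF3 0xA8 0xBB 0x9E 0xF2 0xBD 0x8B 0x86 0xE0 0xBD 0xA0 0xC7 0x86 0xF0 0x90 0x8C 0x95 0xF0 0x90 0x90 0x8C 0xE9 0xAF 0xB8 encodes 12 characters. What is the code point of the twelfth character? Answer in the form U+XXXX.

U+9BF8

Offset 0: leading byte 0xC7 = 11000111 → 2-byte char #1 = C7 90.
Offset 2: leading byte 0xF2 = 11110010 → 4-byte char #2 = F2 B5 92 A9.
Offset 6: leading byte 0x7A = 01111010 → 1-byte char #3 = 7A.
Offset 7: leading byte 0xE0 = 11100000 → 3-byte char #4 = E0 BD 82.
Offset 10: leading byte 0xE3 = 11100011 → 3-byte char #5 = E3 86 AA.
Offset 13: leading byte 0xF3 = 11110011 → 4-byte char #6 = F3 A8 BB 9E.
Offset 17: leading byte 0xF2 = 11110010 → 4-byte char #7 = F2 BD 8B 86.
Offset 21: leading byte 0xE0 = 11100000 → 3-byte char #8 = E0 BD A0.
Offset 24: leading byte 0xC7 = 11000111 → 2-byte char #9 = C7 86.
Offset 26: leading byte 0xF0 = 11110000 → 4-byte char #10 = F0 90 8C 95.
Offset 30: leading byte 0xF0 = 11110000 → 4-byte char #11 = F0 90 90 8C.
Offset 34: leading byte 0xE9 = 11101001 → 3-byte char #12 = E9 AF B8.
Leading byte 0xE9 = 11101001 matches 1110xxxx → 3-byte sequence.
Byte 1: 0xE9 = 11101001, payload 1001 (4 bits).
Byte 2: 0xAF = 10101111 (10xxxxxx ✓), payload 101111.
Byte 3: 0xB8 = 10111000 (10xxxxxx ✓), payload 111000.
Concatenate: 1001101111111000 = 0x9BF8 (16 bits → U+9BF8).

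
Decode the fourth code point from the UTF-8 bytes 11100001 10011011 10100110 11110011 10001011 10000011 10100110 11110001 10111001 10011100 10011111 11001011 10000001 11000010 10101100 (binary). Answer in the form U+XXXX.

U+02C1

Offset 0: leading byte 0xE1 = 11100001 → 3-byte char #1 = E1 9B A6.
Offset 3: leading byte 0xF3 = 11110011 → 4-byte char #2 = F3 8B 83 A6.
Offset 7: leading byte 0xF1 = 11110001 → 4-byte char #3 = F1 B9 9C 9F.
Offset 11: leading byte 0xCB = 11001011 → 2-byte char #4 = CB 81.
Leading byte 0xCB = 11001011 matches 110xxxxx → 2-byte sequence.
Byte 1: 0xCB = 11001011, payload 01011 (5 bits).
Byte 2: 0x81 = 10000001 (10xxxxxx ✓), payload 000001.
Concatenate: 01011000001 = 0x2C1 (11 bits → U+02C1).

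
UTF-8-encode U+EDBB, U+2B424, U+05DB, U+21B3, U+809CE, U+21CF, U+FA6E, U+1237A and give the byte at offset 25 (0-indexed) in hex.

U+EDBB → 3-byte form EE B6 BB at offsets 0–2.
U+2B424 → 4-byte form F0 AB 90 A4 at offsets 3–6.
U+05DB → 2-byte form D7 9B at offsets 7–8.
U+21B3 → 3-byte form E2 86 B3 at offsets 9–11.
U+809CE → 4-byte form F2 80 A7 8E at offsets 12–15.
U+21CF → 3-byte form E2 87 8F at offsets 16–18.
U+FA6E → 3-byte form EF A9 AE at offsets 19–21.
U+1237A → 4-byte form F0 92 8D BA at offsets 22–25.
Offset 25 falls in char 8's range; it's byte 4 of F0 92 8D BA = 0xBA.

0xBA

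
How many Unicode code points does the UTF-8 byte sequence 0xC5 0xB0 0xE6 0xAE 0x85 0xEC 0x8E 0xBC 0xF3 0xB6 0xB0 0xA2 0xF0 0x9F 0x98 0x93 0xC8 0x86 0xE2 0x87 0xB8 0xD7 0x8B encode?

Byte at offset 0: 0xC5 = 11000101 → 2-byte char (#1). Advance 2.
Byte at offset 2: 0xE6 = 11100110 → 3-byte char (#2). Advance 3.
Byte at offset 5: 0xEC = 11101100 → 3-byte char (#3). Advance 3.
Byte at offset 8: 0xF3 = 11110011 → 4-byte char (#4). Advance 4.
Byte at offset 12: 0xF0 = 11110000 → 4-byte char (#5). Advance 4.
Byte at offset 16: 0xC8 = 11001000 → 2-byte char (#6). Advance 2.
Byte at offset 18: 0xE2 = 11100010 → 3-byte char (#7). Advance 3.
Byte at offset 21: 0xD7 = 11010111 → 2-byte char (#8). Advance 2.
Reached end at offset 23 after 8 code points.

8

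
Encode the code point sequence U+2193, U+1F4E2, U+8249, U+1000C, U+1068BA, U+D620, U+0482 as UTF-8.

U+2193: 3-byte form → E2 86 93.
U+1F4E2: 4-byte form → F0 9F 93 A2.
U+8249: 3-byte form → E8 89 89.
U+1000C: 4-byte form → F0 90 80 8C.
U+1068BA: 4-byte form → F4 86 A2 BA.
U+D620: 3-byte form → ED 98 A0.
U+0482: 2-byte form → D2 82.
Concatenated (23 bytes): E2 86 93 F0 9F 93 A2 E8 89 89 F0 90 80 8C F4 86 A2 BA ED 98 A0 D2 82.

E2 86 93 F0 9F 93 A2 E8 89 89 F0 90 80 8C F4 86 A2 BA ED 98 A0 D2 82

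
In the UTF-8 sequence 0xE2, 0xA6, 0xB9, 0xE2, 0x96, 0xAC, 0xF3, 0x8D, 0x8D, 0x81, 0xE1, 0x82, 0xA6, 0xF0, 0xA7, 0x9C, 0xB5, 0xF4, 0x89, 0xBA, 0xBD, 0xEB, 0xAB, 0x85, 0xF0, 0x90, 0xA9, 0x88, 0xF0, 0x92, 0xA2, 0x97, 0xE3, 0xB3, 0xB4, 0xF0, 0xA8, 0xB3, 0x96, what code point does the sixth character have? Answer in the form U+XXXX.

U+109EBD

Offset 0: leading byte 0xE2 = 11100010 → 3-byte char #1 = E2 A6 B9.
Offset 3: leading byte 0xE2 = 11100010 → 3-byte char #2 = E2 96 AC.
Offset 6: leading byte 0xF3 = 11110011 → 4-byte char #3 = F3 8D 8D 81.
Offset 10: leading byte 0xE1 = 11100001 → 3-byte char #4 = E1 82 A6.
Offset 13: leading byte 0xF0 = 11110000 → 4-byte char #5 = F0 A7 9C B5.
Offset 17: leading byte 0xF4 = 11110100 → 4-byte char #6 = F4 89 BA BD.
Leading byte 0xF4 = 11110100 matches 11110xxx → 4-byte sequence.
Byte 1: 0xF4 = 11110100, payload 100 (3 bits).
Byte 2: 0x89 = 10001001 (10xxxxxx ✓), payload 001001.
Byte 3: 0xBA = 10111010 (10xxxxxx ✓), payload 111010.
Byte 4: 0xBD = 10111101 (10xxxxxx ✓), payload 111101.
Concatenate: 100001001111010111101 = 0x109EBD (21 bits → U+109EBD).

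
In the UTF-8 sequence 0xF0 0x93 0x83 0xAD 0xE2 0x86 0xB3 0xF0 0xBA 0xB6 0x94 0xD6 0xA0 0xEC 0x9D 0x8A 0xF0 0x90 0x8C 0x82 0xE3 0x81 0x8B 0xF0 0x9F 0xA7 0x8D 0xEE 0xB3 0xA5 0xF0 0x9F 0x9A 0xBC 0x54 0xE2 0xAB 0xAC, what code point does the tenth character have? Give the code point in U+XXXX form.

U+1F6BC

Offset 0: leading byte 0xF0 = 11110000 → 4-byte char #1 = F0 93 83 AD.
Offset 4: leading byte 0xE2 = 11100010 → 3-byte char #2 = E2 86 B3.
Offset 7: leading byte 0xF0 = 11110000 → 4-byte char #3 = F0 BA B6 94.
Offset 11: leading byte 0xD6 = 11010110 → 2-byte char #4 = D6 A0.
Offset 13: leading byte 0xEC = 11101100 → 3-byte char #5 = EC 9D 8A.
Offset 16: leading byte 0xF0 = 11110000 → 4-byte char #6 = F0 90 8C 82.
Offset 20: leading byte 0xE3 = 11100011 → 3-byte char #7 = E3 81 8B.
Offset 23: leading byte 0xF0 = 11110000 → 4-byte char #8 = F0 9F A7 8D.
Offset 27: leading byte 0xEE = 11101110 → 3-byte char #9 = EE B3 A5.
Offset 30: leading byte 0xF0 = 11110000 → 4-byte char #10 = F0 9F 9A BC.
Leading byte 0xF0 = 11110000 matches 11110xxx → 4-byte sequence.
Byte 1: 0xF0 = 11110000, payload 000 (3 bits).
Byte 2: 0x9F = 10011111 (10xxxxxx ✓), payload 011111.
Byte 3: 0x9A = 10011010 (10xxxxxx ✓), payload 011010.
Byte 4: 0xBC = 10111100 (10xxxxxx ✓), payload 111100.
Concatenate: 000011111011010111100 = 0x1F6BC (21 bits → U+1F6BC).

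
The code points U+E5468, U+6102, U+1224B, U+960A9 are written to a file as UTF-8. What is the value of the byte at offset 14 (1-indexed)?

1-indexed offset 14 is 0-indexed offset 13.
U+E5468 → 4-byte form F3 A5 91 A8 at offsets 0–3.
U+6102 → 3-byte form E6 84 82 at offsets 4–6.
U+1224B → 4-byte form F0 92 89 8B at offsets 7–10.
U+960A9 → 4-byte form F2 96 82 A9 at offsets 11–14.
Offset 13 falls in char 4's range; it's byte 3 of F2 96 82 A9 = 0x82.

0x82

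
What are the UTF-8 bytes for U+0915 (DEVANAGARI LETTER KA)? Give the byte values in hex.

U+0915 = 0x915 = 2325 decimal. In range U+0800–U+FFFF → 3-byte form: 1110xxxx 10xxxxxx 10xxxxxx.
Binary (16 bits): 0000100100010101.
Split 4+6+6: 0000 | 100100 | 010101.
Byte 1: 11100000 = 0xE0.
Byte 2: 10100100 = 0xA4.
Byte 3: 10010101 = 0x95.

E0 A4 95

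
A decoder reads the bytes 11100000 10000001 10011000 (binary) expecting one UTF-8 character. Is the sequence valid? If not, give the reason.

Leading byte 0xE0 = 11100000 → 3-byte form.
Continuation bytes all match 10xxxxxx. Payload decodes to 0x58.
But 0x58 < 0x800, the minimum for a 3-byte sequence — this is an overlong encoding.

invalid (overlong encoding)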